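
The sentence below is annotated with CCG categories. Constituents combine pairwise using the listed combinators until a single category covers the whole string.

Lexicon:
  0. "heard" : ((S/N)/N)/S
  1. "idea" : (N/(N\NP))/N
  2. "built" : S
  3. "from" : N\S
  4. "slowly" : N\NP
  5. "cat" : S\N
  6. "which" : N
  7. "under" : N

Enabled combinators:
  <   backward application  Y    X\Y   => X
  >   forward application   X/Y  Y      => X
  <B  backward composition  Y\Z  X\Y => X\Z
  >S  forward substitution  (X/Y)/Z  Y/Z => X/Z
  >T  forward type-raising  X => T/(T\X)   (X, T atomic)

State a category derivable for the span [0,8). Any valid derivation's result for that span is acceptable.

[0,8] S   >
  [0,7] S/N   >
    [0,6] (S/N)/N   >
      [0,1] "heard" : ((S/N)/N)/S
      [1,6] S   <
        [1,5] N   >
          [1,4] N/(N\NP)   >
            [1,2] "idea" : (N/(N\NP))/N
            [2,4] N   >
              [2,3] N/(N\S)   >T
                [2,3] "built" : S
              [3,4] "from" : N\S
          [4,5] "slowly" : N\NP
        [5,6] "cat" : S\N
    [6,7] "which" : N
  [7,8] "under" : N

S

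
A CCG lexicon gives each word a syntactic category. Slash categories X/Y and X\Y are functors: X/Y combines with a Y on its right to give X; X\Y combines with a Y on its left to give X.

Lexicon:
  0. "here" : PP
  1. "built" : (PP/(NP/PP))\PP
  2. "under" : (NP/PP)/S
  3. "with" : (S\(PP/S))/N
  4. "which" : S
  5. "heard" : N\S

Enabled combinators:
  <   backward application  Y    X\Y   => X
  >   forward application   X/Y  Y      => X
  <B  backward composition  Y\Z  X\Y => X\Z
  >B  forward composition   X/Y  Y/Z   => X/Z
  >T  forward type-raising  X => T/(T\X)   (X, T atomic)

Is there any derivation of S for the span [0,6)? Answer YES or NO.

YES

[0,6] S   <
  [0,3] PP/S   >B
    [0,2] PP/(NP/PP)   <
      [0,1] "here" : PP
      [1,2] "built" : (PP/(NP/PP))\PP
    [2,3] "under" : (NP/PP)/S
  [3,6] S\(PP/S)   >
    [3,4] "with" : (S\(PP/S))/N
    [4,6] N   <
      [4,5] "which" : S
      [5,6] "heard" : N\S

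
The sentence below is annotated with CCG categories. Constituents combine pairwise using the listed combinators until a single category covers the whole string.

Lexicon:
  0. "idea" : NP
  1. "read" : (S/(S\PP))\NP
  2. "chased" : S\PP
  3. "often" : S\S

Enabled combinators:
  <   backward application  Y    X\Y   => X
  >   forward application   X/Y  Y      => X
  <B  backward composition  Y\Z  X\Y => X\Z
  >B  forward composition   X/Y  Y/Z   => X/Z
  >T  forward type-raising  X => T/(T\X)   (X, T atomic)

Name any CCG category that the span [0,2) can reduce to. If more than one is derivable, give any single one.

S/(S\PP)

[0,4] S   >
  [0,2] S/(S\PP)   <
    [0,1] "idea" : NP
    [1,2] "read" : (S/(S\PP))\NP
  [2,4] S\PP   <B
    [2,3] "chased" : S\PP
    [3,4] "often" : S\S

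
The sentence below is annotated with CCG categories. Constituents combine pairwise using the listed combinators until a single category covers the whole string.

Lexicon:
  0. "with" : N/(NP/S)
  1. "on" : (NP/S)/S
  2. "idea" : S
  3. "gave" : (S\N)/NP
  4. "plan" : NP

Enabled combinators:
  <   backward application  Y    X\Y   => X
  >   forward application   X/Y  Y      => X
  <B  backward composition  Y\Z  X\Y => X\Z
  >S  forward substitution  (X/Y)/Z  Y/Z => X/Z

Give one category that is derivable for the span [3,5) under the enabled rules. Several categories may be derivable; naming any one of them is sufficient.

S\N

[0,5] S   <
  [0,3] N   >
    [0,1] "with" : N/(NP/S)
    [1,3] NP/S   >
      [1,2] "on" : (NP/S)/S
      [2,3] "idea" : S
  [3,5] S\N   >
    [3,4] "gave" : (S\N)/NP
    [4,5] "plan" : NP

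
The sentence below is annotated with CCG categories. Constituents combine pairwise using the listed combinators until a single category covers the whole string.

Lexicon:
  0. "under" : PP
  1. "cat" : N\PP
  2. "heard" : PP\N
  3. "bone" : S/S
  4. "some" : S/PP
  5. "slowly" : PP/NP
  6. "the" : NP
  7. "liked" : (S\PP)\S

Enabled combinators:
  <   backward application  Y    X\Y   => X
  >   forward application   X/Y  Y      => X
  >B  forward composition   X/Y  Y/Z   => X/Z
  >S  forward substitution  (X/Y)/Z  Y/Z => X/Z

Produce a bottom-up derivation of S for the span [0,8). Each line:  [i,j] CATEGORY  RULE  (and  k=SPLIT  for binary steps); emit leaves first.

[0,1] PP  lex  "under"
[1,2] N\PP  lex  "cat"
[0,2] N  <  k=1
[2,3] PP\N  lex  "heard"
[0,3] PP  <  k=2
[3,4] S/S  lex  "bone"
[4,5] S/PP  lex  "some"
[3,5] S/PP  >B  k=4
[5,6] PP/NP  lex  "slowly"
[6,7] NP  lex  "the"
[5,7] PP  >  k=6
[3,7] S  >  k=5
[7,8] (S\PP)\S  lex  "liked"
[3,8] S\PP  <  k=7
[0,8] S  <  k=3

[0,8] S   <
  [0,3] PP   <
    [0,2] N   <
      [0,1] "under" : PP
      [1,2] "cat" : N\PP
    [2,3] "heard" : PP\N
  [3,8] S\PP   <
    [3,7] S   >
      [3,5] S/PP   >B
        [3,4] "bone" : S/S
        [4,5] "some" : S/PP
      [5,7] PP   >
        [5,6] "slowly" : PP/NP
        [6,7] "the" : NP
    [7,8] "liked" : (S\PP)\S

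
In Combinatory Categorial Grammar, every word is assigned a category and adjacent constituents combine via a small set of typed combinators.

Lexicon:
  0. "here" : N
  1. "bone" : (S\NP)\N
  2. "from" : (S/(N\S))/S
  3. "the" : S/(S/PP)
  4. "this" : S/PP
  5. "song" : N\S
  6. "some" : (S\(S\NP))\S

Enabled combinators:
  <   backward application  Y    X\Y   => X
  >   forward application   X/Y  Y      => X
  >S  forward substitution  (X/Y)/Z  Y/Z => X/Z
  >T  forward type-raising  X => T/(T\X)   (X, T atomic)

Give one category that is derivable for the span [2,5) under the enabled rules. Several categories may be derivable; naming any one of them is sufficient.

S/(N\S)

[0,7] S   <
  [0,2] S\NP   <
    [0,1] "here" : N
    [1,2] "bone" : (S\NP)\N
  [2,7] S\(S\NP)   <
    [2,6] S   >
      [2,5] S/(N\S)   >
        [2,3] "from" : (S/(N\S))/S
        [3,5] S   >
          [3,4] "the" : S/(S/PP)
          [4,5] "this" : S/PP
      [5,6] "song" : N\S
    [6,7] "some" : (S\(S\NP))\S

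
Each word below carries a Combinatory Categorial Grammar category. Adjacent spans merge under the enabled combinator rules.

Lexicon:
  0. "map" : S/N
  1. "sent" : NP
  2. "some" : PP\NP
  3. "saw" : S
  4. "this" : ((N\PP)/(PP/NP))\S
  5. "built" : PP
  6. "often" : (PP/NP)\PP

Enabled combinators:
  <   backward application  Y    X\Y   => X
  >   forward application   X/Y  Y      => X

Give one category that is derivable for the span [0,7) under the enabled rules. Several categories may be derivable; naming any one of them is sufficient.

S

[0,7] S   >
  [0,1] "map" : S/N
  [1,7] N   <
    [1,3] PP   <
      [1,2] "sent" : NP
      [2,3] "some" : PP\NP
    [3,7] N\PP   >
      [3,5] (N\PP)/(PP/NP)   <
        [3,4] "saw" : S
        [4,5] "this" : ((N\PP)/(PP/NP))\S
      [5,7] PP/NP   <
        [5,6] "built" : PP
        [6,7] "often" : (PP/NP)\PP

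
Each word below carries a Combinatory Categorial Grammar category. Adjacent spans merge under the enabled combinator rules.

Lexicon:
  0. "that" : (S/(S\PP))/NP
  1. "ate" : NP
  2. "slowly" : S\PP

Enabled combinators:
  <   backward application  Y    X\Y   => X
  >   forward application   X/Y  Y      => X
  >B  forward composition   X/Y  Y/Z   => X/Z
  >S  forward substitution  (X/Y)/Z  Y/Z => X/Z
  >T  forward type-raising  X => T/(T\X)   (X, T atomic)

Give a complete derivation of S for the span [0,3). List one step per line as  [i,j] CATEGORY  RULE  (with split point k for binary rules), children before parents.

[0,1] (S/(S\PP))/NP  lex  "that"
[1,2] NP  lex  "ate"
[0,2] S/(S\PP)  >  k=1
[2,3] S\PP  lex  "slowly"
[0,3] S  >  k=2

[0,3] S   >
  [0,2] S/(S\PP)   >
    [0,1] "that" : (S/(S\PP))/NP
    [1,2] "ate" : NP
  [2,3] "slowly" : S\PP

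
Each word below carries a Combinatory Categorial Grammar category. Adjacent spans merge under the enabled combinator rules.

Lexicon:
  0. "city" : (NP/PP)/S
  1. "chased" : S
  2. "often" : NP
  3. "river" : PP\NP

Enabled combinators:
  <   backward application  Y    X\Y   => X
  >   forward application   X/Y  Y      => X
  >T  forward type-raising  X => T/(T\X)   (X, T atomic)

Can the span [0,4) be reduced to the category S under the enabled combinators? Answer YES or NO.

NO

(NP/PP)/S S NP PP\NP
CKY chart[0,4] = {N/(N\NP), NP, NP/(NP\NP), PP/(PP\NP), S/(S\NP)}; S ∉ chart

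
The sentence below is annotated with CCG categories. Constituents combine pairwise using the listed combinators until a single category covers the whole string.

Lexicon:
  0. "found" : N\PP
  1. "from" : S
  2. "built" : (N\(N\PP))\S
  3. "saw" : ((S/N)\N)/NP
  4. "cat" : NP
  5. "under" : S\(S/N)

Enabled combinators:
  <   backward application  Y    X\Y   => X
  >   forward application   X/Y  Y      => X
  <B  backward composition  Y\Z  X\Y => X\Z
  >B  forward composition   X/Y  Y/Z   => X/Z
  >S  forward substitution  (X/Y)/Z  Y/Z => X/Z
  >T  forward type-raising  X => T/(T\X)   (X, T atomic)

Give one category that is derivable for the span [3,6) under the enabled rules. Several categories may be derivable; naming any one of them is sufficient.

[0,6] S   <
  [0,3] N   <
    [0,1] "found" : N\PP
    [1,3] N\(N\PP)   <
      [1,2] "from" : S
      [2,3] "built" : (N\(N\PP))\S
  [3,6] S\N   <B
    [3,5] (S/N)\N   >
      [3,4] "saw" : ((S/N)\N)/NP
      [4,5] "cat" : NP
    [5,6] "under" : S\(S/N)

S\N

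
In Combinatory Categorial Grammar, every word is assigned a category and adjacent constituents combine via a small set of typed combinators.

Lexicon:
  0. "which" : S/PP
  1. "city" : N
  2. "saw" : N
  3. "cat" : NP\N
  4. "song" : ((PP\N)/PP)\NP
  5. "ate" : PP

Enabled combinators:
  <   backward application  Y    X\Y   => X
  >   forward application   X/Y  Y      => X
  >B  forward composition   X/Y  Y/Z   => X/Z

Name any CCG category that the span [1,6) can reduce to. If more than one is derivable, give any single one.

PP

[0,6] S   >
  [0,1] "which" : S/PP
  [1,6] PP   <
    [1,2] "city" : N
    [2,6] PP\N   >
      [2,5] (PP\N)/PP   <
        [2,4] NP   <
          [2,3] "saw" : N
          [3,4] "cat" : NP\N
        [4,5] "song" : ((PP\N)/PP)\NP
      [5,6] "ate" : PP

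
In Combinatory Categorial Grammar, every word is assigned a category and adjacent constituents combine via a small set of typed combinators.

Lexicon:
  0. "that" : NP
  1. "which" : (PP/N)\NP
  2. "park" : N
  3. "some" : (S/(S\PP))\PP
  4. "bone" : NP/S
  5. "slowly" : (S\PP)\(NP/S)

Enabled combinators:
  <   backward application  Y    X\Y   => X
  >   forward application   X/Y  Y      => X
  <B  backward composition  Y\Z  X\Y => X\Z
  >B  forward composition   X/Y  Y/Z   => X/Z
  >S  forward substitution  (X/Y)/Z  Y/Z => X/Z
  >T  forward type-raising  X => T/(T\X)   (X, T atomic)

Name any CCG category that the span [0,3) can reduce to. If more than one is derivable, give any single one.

[0,6] S   >
  [0,4] S/(S\PP)   <
    [0,3] PP   >
      [0,2] PP/N   <
        [0,1] "that" : NP
        [1,2] "which" : (PP/N)\NP
      [2,3] "park" : N
    [3,4] "some" : (S/(S\PP))\PP
  [4,6] S\PP   <
    [4,5] "bone" : NP/S
    [5,6] "slowly" : (S\PP)\(NP/S)

PP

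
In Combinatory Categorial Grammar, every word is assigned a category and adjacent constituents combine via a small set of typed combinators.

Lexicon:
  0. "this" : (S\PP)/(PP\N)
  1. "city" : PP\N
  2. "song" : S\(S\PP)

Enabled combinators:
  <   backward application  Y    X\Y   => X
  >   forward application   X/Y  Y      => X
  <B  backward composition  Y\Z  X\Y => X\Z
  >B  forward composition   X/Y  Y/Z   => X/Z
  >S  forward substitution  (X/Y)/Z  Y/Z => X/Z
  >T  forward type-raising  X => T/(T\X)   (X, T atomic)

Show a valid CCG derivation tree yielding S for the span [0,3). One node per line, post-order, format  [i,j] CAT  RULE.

[0,3] S   <
  [0,2] S\PP   >
    [0,1] "this" : (S\PP)/(PP\N)
    [1,2] "city" : PP\N
  [2,3] "song" : S\(S\PP)

[0,1] (S\PP)/(PP\N)  lex  "this"
[1,2] PP\N  lex  "city"
[0,2] S\PP  >  k=1
[2,3] S\(S\PP)  lex  "song"
[0,3] S  <  k=2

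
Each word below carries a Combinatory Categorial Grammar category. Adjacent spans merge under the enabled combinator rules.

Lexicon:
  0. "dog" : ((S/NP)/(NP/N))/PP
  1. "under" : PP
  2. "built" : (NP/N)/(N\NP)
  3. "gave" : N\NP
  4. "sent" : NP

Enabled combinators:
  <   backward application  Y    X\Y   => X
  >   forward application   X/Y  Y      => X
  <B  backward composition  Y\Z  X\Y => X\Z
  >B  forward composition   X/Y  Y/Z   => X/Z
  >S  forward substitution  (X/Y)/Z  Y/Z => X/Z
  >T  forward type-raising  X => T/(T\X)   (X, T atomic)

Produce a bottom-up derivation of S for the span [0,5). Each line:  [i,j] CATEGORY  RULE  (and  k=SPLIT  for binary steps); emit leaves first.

[0,5] S   >
  [0,4] S/NP   >
    [0,2] (S/NP)/(NP/N)   >
      [0,1] "dog" : ((S/NP)/(NP/N))/PP
      [1,2] "under" : PP
    [2,4] NP/N   >
      [2,3] "built" : (NP/N)/(N\NP)
      [3,4] "gave" : N\NP
  [4,5] "sent" : NP

[0,1] ((S/NP)/(NP/N))/PP  lex  "dog"
[1,2] PP  lex  "under"
[0,2] (S/NP)/(NP/N)  >  k=1
[2,3] (NP/N)/(N\NP)  lex  "built"
[3,4] N\NP  lex  "gave"
[2,4] NP/N  >  k=3
[0,4] S/NP  >  k=2
[4,5] NP  lex  "sent"
[0,5] S  >  k=4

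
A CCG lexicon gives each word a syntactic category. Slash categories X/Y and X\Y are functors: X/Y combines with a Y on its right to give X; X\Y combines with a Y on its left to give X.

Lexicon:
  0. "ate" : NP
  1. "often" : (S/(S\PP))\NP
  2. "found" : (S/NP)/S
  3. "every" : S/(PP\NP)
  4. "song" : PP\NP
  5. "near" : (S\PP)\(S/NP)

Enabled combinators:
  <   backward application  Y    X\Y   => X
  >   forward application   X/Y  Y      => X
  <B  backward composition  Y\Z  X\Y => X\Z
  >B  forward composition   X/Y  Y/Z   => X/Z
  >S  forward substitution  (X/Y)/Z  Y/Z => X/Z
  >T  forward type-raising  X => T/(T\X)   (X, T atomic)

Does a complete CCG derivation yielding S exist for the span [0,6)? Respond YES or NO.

[0,6] S   >
  [0,2] S/(S\PP)   <
    [0,1] "ate" : NP
    [1,2] "often" : (S/(S\PP))\NP
  [2,6] S\PP   <
    [2,5] S/NP   >
      [2,3] "found" : (S/NP)/S
      [3,5] S   >
        [3,4] "every" : S/(PP\NP)
        [4,5] "song" : PP\NP
    [5,6] "near" : (S\PP)\(S/NP)

YES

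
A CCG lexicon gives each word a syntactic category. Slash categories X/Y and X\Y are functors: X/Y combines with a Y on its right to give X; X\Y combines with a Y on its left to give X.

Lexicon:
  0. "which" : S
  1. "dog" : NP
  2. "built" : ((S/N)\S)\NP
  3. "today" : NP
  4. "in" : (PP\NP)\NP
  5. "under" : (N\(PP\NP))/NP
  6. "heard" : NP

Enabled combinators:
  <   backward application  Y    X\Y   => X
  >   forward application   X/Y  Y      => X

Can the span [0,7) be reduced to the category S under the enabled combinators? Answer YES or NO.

YES

[0,7] S   >
  [0,3] S/N   <
    [0,1] "which" : S
    [1,3] (S/N)\S   <
      [1,2] "dog" : NP
      [2,3] "built" : ((S/N)\S)\NP
  [3,7] N   <
    [3,5] PP\NP   <
      [3,4] "today" : NP
      [4,5] "in" : (PP\NP)\NP
    [5,7] N\(PP\NP)   >
      [5,6] "under" : (N\(PP\NP))/NP
      [6,7] "heard" : NP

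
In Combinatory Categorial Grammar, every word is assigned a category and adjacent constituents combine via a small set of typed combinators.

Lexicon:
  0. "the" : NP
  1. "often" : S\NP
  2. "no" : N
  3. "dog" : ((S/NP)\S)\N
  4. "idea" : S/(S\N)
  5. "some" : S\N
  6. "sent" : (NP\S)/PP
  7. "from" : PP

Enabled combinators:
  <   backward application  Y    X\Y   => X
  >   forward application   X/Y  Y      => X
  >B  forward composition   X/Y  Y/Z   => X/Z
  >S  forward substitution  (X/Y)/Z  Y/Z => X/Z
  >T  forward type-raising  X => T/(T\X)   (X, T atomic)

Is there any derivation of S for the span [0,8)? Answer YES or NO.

YES

[0,8] S   >
  [0,4] S/NP   <
    [0,2] S   >
      [0,1] S/(S\NP)   >T
        [0,1] "the" : NP
      [1,2] "often" : S\NP
    [2,4] (S/NP)\S   <
      [2,3] "no" : N
      [3,4] "dog" : ((S/NP)\S)\N
  [4,8] NP   <
    [4,6] S   >
      [4,5] "idea" : S/(S\N)
      [5,6] "some" : S\N
    [6,8] NP\S   >
      [6,7] "sent" : (NP\S)/PP
      [7,8] "from" : PP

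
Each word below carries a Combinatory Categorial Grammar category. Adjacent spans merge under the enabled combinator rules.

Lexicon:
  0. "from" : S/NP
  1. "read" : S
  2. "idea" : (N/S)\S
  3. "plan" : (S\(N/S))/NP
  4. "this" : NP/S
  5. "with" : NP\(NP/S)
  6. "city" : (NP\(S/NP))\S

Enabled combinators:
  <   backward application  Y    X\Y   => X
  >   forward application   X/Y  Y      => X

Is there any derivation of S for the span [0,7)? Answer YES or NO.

S/NP S (N/S)\S (S\(N/S))/NP NP/S NP\(NP/S) (NP\(S/NP))\S
CKY chart[0,7] = {NP}; S ∉ chart

NO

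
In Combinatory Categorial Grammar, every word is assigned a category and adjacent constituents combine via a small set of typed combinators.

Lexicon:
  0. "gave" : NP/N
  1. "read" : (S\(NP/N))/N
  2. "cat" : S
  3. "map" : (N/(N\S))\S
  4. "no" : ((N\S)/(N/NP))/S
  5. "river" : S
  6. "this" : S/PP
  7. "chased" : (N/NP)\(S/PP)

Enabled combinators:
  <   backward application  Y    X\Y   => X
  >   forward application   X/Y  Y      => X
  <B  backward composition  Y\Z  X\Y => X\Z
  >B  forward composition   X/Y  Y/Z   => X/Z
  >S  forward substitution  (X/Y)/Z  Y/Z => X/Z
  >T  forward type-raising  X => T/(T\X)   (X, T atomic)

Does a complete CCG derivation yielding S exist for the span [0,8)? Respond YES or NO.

YES

[0,8] S   <
  [0,1] "gave" : NP/N
  [1,8] S\(NP/N)   >
    [1,2] "read" : (S\(NP/N))/N
    [2,8] N   >
      [2,4] N/(N\S)   <
        [2,3] "cat" : S
        [3,4] "map" : (N/(N\S))\S
      [4,8] N\S   >
        [4,6] (N\S)/(N/NP)   >
          [4,5] "no" : ((N\S)/(N/NP))/S
          [5,6] "river" : S
        [6,8] N/NP   <
          [6,7] "this" : S/PP
          [7,8] "chased" : (N/NP)\(S/PP)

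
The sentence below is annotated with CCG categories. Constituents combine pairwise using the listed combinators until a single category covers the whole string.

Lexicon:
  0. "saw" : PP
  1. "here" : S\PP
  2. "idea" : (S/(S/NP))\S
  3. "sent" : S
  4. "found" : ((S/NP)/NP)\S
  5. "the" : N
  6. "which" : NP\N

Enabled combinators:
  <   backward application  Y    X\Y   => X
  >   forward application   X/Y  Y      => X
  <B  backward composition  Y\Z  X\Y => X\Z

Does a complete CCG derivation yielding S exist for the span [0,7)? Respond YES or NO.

[0,7] S   >
  [0,3] S/(S/NP)   <
    [0,2] S   <
      [0,1] "saw" : PP
      [1,2] "here" : S\PP
    [2,3] "idea" : (S/(S/NP))\S
  [3,7] S/NP   >
    [3,5] (S/NP)/NP   <
      [3,4] "sent" : S
      [4,5] "found" : ((S/NP)/NP)\S
    [5,7] NP   <
      [5,6] "the" : N
      [6,7] "which" : NP\N

YES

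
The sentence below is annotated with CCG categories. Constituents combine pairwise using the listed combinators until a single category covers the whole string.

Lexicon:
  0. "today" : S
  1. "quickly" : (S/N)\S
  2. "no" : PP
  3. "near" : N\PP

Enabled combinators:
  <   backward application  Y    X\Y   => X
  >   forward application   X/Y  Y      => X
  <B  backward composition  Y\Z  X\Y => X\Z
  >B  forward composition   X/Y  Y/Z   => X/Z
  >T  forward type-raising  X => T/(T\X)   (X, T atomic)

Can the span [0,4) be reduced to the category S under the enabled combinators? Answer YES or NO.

YES

[0,4] S   >
  [0,2] S/N   <
    [0,1] "today" : S
    [1,2] "quickly" : (S/N)\S
  [2,4] N   >
    [2,3] N/(N\PP)   >T
      [2,3] "no" : PP
    [3,4] "near" : N\PP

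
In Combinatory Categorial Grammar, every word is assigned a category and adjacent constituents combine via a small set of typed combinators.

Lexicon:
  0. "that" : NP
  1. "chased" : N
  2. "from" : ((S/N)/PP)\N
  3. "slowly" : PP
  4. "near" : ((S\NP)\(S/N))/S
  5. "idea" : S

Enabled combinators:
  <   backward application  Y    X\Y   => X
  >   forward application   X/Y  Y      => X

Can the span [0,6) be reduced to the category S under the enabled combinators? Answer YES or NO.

[0,6] S   <
  [0,1] "that" : NP
  [1,6] S\NP   <
    [1,4] S/N   >
      [1,3] (S/N)/PP   <
        [1,2] "chased" : N
        [2,3] "from" : ((S/N)/PP)\N
      [3,4] "slowly" : PP
    [4,6] (S\NP)\(S/N)   >
      [4,5] "near" : ((S\NP)\(S/N))/S
      [5,6] "idea" : S

YES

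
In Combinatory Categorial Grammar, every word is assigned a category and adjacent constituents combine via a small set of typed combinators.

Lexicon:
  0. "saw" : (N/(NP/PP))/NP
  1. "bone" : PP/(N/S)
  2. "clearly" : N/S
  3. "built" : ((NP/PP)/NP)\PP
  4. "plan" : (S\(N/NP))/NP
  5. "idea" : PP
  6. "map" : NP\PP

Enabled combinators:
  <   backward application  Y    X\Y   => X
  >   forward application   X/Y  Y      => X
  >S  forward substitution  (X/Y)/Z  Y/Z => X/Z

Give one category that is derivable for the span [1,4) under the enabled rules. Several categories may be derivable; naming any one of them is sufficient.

(NP/PP)/NP

[0,7] S   <
  [0,4] N/NP   >S
    [0,1] "saw" : (N/(NP/PP))/NP
    [1,4] (NP/PP)/NP   <
      [1,3] PP   >
        [1,2] "bone" : PP/(N/S)
        [2,3] "clearly" : N/S
      [3,4] "built" : ((NP/PP)/NP)\PP
  [4,7] S\(N/NP)   >
    [4,5] "plan" : (S\(N/NP))/NP
    [5,7] NP   <
      [5,6] "idea" : PP
      [6,7] "map" : NP\PP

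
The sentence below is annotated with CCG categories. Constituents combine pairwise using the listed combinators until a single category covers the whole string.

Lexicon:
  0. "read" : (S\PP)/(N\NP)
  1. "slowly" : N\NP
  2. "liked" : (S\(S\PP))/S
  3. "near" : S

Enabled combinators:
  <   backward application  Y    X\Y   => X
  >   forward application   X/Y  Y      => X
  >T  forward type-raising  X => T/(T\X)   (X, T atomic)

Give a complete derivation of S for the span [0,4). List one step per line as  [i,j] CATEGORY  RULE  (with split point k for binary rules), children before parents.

[0,1] (S\PP)/(N\NP)  lex  "read"
[1,2] N\NP  lex  "slowly"
[0,2] S\PP  >  k=1
[2,3] (S\(S\PP))/S  lex  "liked"
[3,4] S  lex  "near"
[2,4] S\(S\PP)  >  k=3
[0,4] S  <  k=2

[0,4] S   <
  [0,2] S\PP   >
    [0,1] "read" : (S\PP)/(N\NP)
    [1,2] "slowly" : N\NP
  [2,4] S\(S\PP)   >
    [2,3] "liked" : (S\(S\PP))/S
    [3,4] "near" : S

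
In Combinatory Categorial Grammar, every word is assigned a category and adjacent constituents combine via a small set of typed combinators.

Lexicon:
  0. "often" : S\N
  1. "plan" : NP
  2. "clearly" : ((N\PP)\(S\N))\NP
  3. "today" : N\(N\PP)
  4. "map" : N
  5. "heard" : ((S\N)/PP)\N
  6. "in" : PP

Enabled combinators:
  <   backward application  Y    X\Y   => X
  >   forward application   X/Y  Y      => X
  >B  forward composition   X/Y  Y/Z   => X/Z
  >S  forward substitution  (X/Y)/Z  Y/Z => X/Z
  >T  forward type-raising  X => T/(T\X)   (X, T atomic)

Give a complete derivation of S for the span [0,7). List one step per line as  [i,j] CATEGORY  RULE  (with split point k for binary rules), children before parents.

[0,7] S   <
  [0,4] N   <
    [0,3] N\PP   <
      [0,1] "often" : S\N
      [1,3] (N\PP)\(S\N)   <
        [1,2] "plan" : NP
        [2,3] "clearly" : ((N\PP)\(S\N))\NP
    [3,4] "today" : N\(N\PP)
  [4,7] S\N   >
    [4,6] (S\N)/PP   <
      [4,5] "map" : N
      [5,6] "heard" : ((S\N)/PP)\N
    [6,7] "in" : PP

[0,1] S\N  lex  "often"
[1,2] NP  lex  "plan"
[2,3] ((N\PP)\(S\N))\NP  lex  "clearly"
[1,3] (N\PP)\(S\N)  <  k=2
[0,3] N\PP  <  k=1
[3,4] N\(N\PP)  lex  "today"
[0,4] N  <  k=3
[4,5] N  lex  "map"
[5,6] ((S\N)/PP)\N  lex  "heard"
[4,6] (S\N)/PP  <  k=5
[6,7] PP  lex  "in"
[4,7] S\N  >  k=6
[0,7] S  <  k=4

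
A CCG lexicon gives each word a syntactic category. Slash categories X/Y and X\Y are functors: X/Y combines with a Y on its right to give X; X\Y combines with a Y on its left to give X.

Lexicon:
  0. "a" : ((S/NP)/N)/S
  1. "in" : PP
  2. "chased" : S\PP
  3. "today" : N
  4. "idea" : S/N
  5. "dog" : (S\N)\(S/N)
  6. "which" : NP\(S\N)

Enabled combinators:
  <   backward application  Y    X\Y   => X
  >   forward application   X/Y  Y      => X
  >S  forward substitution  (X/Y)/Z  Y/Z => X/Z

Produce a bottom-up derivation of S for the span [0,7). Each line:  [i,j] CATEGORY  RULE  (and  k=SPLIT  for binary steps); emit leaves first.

[0,1] ((S/NP)/N)/S  lex  "a"
[1,2] PP  lex  "in"
[2,3] S\PP  lex  "chased"
[1,3] S  <  k=2
[0,3] (S/NP)/N  >  k=1
[3,4] N  lex  "today"
[0,4] S/NP  >  k=3
[4,5] S/N  lex  "idea"
[5,6] (S\N)\(S/N)  lex  "dog"
[4,6] S\N  <  k=5
[6,7] NP\(S\N)  lex  "which"
[4,7] NP  <  k=6
[0,7] S  >  k=4

[0,7] S   >
  [0,4] S/NP   >
    [0,3] (S/NP)/N   >
      [0,1] "a" : ((S/NP)/N)/S
      [1,3] S   <
        [1,2] "in" : PP
        [2,3] "chased" : S\PP
    [3,4] "today" : N
  [4,7] NP   <
    [4,6] S\N   <
      [4,5] "idea" : S/N
      [5,6] "dog" : (S\N)\(S/N)
    [6,7] "which" : NP\(S\N)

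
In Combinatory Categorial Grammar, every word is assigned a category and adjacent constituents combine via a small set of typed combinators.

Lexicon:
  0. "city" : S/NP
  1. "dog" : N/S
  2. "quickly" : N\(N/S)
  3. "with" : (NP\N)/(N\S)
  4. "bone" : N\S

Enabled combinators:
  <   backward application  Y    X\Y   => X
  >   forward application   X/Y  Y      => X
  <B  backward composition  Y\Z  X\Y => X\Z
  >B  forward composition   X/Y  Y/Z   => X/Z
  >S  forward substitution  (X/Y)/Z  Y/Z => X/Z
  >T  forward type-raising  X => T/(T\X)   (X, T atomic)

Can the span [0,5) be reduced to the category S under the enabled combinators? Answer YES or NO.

YES

[0,5] S   >
  [0,1] "city" : S/NP
  [1,5] NP   <
    [1,3] N   <
      [1,2] "dog" : N/S
      [2,3] "quickly" : N\(N/S)
    [3,5] NP\N   >
      [3,4] "with" : (NP\N)/(N\S)
      [4,5] "bone" : N\S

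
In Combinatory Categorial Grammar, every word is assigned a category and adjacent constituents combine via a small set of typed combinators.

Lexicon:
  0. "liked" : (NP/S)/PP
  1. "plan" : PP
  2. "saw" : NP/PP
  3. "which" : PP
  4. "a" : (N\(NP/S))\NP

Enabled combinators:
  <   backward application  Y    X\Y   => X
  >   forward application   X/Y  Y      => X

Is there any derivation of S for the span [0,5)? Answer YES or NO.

(NP/S)/PP PP NP/PP PP (N\(NP/S))\NP
CKY chart[0,5] = {N}; S ∉ chart

NO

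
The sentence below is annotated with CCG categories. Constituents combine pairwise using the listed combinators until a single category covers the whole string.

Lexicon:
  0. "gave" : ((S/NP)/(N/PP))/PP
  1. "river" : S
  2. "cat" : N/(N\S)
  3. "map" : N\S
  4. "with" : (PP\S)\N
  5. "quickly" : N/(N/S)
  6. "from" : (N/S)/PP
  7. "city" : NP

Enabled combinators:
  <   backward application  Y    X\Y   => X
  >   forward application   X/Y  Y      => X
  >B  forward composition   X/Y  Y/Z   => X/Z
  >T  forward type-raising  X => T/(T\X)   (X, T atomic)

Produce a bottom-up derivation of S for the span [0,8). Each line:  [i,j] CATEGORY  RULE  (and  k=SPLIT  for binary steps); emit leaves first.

[0,8] S   >
  [0,7] S/NP   >
    [0,5] (S/NP)/(N/PP)   >
      [0,1] "gave" : ((S/NP)/(N/PP))/PP
      [1,5] PP   <
        [1,2] "river" : S
        [2,5] PP\S   <
          [2,4] N   >
            [2,3] "cat" : N/(N\S)
            [3,4] "map" : N\S
          [4,5] "with" : (PP\S)\N
    [5,7] N/PP   >B
      [5,6] "quickly" : N/(N/S)
      [6,7] "from" : (N/S)/PP
  [7,8] "city" : NP

[0,1] ((S/NP)/(N/PP))/PP  lex  "gave"
[1,2] S  lex  "river"
[2,3] N/(N\S)  lex  "cat"
[3,4] N\S  lex  "map"
[2,4] N  >  k=3
[4,5] (PP\S)\N  lex  "with"
[2,5] PP\S  <  k=4
[1,5] PP  <  k=2
[0,5] (S/NP)/(N/PP)  >  k=1
[5,6] N/(N/S)  lex  "quickly"
[6,7] (N/S)/PP  lex  "from"
[5,7] N/PP  >B  k=6
[0,7] S/NP  >  k=5
[7,8] NP  lex  "city"
[0,8] S  >  k=7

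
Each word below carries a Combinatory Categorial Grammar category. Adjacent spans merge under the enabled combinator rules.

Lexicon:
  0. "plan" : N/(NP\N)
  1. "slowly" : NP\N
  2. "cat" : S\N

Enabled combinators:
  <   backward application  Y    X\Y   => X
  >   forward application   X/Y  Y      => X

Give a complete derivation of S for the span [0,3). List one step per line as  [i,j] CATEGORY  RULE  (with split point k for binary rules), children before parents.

[0,1] N/(NP\N)  lex  "plan"
[1,2] NP\N  lex  "slowly"
[0,2] N  >  k=1
[2,3] S\N  lex  "cat"
[0,3] S  <  k=2

[0,3] S   <
  [0,2] N   >
    [0,1] "plan" : N/(NP\N)
    [1,2] "slowly" : NP\N
  [2,3] "cat" : S\N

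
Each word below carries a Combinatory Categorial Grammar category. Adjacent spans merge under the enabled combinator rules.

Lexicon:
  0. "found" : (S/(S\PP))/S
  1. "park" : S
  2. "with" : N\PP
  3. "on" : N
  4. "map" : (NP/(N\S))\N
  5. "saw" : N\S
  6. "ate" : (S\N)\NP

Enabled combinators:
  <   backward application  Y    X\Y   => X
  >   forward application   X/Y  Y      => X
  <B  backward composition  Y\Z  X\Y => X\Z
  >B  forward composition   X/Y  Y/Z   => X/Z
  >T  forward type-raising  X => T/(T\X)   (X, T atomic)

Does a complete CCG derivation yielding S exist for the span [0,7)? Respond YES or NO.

YES

[0,7] S   >
  [0,2] S/(S\PP)   >
    [0,1] "found" : (S/(S\PP))/S
    [1,2] "park" : S
  [2,7] S\PP   <B
    [2,3] "with" : N\PP
    [3,7] S\N   <
      [3,6] NP   >
        [3,5] NP/(N\S)   <
          [3,4] "on" : N
          [4,5] "map" : (NP/(N\S))\N
        [5,6] "saw" : N\S
      [6,7] "ate" : (S\N)\NP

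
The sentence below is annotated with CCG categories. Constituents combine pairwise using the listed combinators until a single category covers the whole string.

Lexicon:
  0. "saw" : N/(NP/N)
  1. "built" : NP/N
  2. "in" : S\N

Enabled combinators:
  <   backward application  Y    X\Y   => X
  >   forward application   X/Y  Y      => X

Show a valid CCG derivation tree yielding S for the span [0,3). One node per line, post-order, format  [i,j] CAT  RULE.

[0,1] N/(NP/N)  lex  "saw"
[1,2] NP/N  lex  "built"
[0,2] N  >  k=1
[2,3] S\N  lex  "in"
[0,3] S  <  k=2

[0,3] S   <
  [0,2] N   >
    [0,1] "saw" : N/(NP/N)
    [1,2] "built" : NP/N
  [2,3] "in" : S\N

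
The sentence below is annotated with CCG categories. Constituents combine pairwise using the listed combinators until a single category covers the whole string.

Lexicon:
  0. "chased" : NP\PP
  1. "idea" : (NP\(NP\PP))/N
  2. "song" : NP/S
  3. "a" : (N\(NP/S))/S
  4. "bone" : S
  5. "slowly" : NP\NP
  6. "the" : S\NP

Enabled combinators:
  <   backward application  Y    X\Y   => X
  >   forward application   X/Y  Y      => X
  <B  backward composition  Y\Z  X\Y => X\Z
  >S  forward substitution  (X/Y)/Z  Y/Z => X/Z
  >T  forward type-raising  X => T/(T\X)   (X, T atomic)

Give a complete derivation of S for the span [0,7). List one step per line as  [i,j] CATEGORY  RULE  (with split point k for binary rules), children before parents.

[0,7] S   <
  [0,5] NP   <
    [0,1] "chased" : NP\PP
    [1,5] NP\(NP\PP)   >
      [1,2] "idea" : (NP\(NP\PP))/N
      [2,5] N   <
        [2,3] "song" : NP/S
        [3,5] N\(NP/S)   >
          [3,4] "a" : (N\(NP/S))/S
          [4,5] "bone" : S
  [5,7] S\NP   <B
    [5,6] "slowly" : NP\NP
    [6,7] "the" : S\NP

[0,1] NP\PP  lex  "chased"
[1,2] (NP\(NP\PP))/N  lex  "idea"
[2,3] NP/S  lex  "song"
[3,4] (N\(NP/S))/S  lex  "a"
[4,5] S  lex  "bone"
[3,5] N\(NP/S)  >  k=4
[2,5] N  <  k=3
[1,5] NP\(NP\PP)  >  k=2
[0,5] NP  <  k=1
[5,6] NP\NP  lex  "slowly"
[6,7] S\NP  lex  "the"
[5,7] S\NP  <B  k=6
[0,7] S  <  k=5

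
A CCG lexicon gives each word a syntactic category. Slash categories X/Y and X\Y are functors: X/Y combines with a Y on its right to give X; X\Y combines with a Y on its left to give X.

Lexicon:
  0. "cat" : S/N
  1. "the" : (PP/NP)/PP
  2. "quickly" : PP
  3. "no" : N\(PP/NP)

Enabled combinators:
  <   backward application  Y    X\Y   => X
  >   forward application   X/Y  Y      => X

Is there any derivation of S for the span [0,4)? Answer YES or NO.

YES

[0,4] S   >
  [0,1] "cat" : S/N
  [1,4] N   <
    [1,3] PP/NP   >
      [1,2] "the" : (PP/NP)/PP
      [2,3] "quickly" : PP
    [3,4] "no" : N\(PP/NP)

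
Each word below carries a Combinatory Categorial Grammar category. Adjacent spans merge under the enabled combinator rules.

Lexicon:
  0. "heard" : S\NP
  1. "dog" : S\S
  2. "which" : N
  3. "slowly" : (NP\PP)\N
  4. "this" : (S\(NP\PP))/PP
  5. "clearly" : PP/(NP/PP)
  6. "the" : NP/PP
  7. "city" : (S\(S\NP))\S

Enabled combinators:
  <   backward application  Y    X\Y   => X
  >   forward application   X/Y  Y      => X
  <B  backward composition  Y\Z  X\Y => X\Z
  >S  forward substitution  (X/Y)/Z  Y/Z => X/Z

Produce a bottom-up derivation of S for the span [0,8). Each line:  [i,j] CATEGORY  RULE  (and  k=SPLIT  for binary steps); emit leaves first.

[0,1] S\NP  lex  "heard"
[1,2] S\S  lex  "dog"
[0,2] S\NP  <B  k=1
[2,3] N  lex  "which"
[3,4] (NP\PP)\N  lex  "slowly"
[4,5] (S\(NP\PP))/PP  lex  "this"
[5,6] PP/(NP/PP)  lex  "clearly"
[6,7] NP/PP  lex  "the"
[5,7] PP  >  k=6
[4,7] S\(NP\PP)  >  k=5
[3,7] S\N  <B  k=4
[2,7] S  <  k=3
[7,8] (S\(S\NP))\S  lex  "city"
[2,8] S\(S\NP)  <  k=7
[0,8] S  <  k=2

[0,8] S   <
  [0,2] S\NP   <B
    [0,1] "heard" : S\NP
    [1,2] "dog" : S\S
  [2,8] S\(S\NP)   <
    [2,7] S   <
      [2,3] "which" : N
      [3,7] S\N   <B
        [3,4] "slowly" : (NP\PP)\N
        [4,7] S\(NP\PP)   >
          [4,5] "this" : (S\(NP\PP))/PP
          [5,7] PP   >
            [5,6] "clearly" : PP/(NP/PP)
            [6,7] "the" : NP/PP
    [7,8] "city" : (S\(S\NP))\S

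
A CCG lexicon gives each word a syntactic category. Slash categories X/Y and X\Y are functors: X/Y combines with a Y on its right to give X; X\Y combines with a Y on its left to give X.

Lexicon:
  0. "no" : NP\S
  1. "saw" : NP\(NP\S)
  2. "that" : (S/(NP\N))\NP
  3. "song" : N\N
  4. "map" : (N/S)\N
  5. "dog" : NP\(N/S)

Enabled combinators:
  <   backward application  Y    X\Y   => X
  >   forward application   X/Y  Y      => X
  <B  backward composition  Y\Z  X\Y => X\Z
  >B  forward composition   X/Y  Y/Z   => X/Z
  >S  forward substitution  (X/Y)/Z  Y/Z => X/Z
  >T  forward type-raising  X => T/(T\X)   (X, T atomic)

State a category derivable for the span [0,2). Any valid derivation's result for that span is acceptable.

[0,6] S   >
  [0,3] S/(NP\N)   <
    [0,2] NP   <
      [0,1] "no" : NP\S
      [1,2] "saw" : NP\(NP\S)
    [2,3] "that" : (S/(NP\N))\NP
  [3,6] NP\N   <B
    [3,4] "song" : N\N
    [4,6] NP\N   <B
      [4,5] "map" : (N/S)\N
      [5,6] "dog" : NP\(N/S)

NP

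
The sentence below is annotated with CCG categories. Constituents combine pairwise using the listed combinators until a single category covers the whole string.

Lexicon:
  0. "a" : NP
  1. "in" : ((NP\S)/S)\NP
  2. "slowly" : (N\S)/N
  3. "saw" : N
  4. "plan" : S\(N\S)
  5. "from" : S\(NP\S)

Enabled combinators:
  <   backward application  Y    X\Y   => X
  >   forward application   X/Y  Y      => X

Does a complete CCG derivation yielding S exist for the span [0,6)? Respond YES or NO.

YES

[0,6] S   <
  [0,5] NP\S   >
    [0,2] (NP\S)/S   <
      [0,1] "a" : NP
      [1,2] "in" : ((NP\S)/S)\NP
    [2,5] S   <
      [2,4] N\S   >
        [2,3] "slowly" : (N\S)/N
        [3,4] "saw" : N
      [4,5] "plan" : S\(N\S)
  [5,6] "from" : S\(NP\S)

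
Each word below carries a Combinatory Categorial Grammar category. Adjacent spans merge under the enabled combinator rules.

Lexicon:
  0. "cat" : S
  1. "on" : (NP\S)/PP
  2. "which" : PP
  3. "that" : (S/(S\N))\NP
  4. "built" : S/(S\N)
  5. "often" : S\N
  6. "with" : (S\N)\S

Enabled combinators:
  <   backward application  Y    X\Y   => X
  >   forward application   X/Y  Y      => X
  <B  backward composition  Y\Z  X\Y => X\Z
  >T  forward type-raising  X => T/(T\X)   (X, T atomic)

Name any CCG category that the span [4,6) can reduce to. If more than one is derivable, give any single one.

S

[0,7] S   >
  [0,4] S/(S\N)   <
    [0,3] NP   >
      [0,1] NP/(NP\S)   >T
        [0,1] "cat" : S
      [1,3] NP\S   >
        [1,2] "on" : (NP\S)/PP
        [2,3] "which" : PP
    [3,4] "that" : (S/(S\N))\NP
  [4,7] S\N   <
    [4,6] S   >
      [4,5] "built" : S/(S\N)
      [5,6] "often" : S\N
    [6,7] "with" : (S\N)\S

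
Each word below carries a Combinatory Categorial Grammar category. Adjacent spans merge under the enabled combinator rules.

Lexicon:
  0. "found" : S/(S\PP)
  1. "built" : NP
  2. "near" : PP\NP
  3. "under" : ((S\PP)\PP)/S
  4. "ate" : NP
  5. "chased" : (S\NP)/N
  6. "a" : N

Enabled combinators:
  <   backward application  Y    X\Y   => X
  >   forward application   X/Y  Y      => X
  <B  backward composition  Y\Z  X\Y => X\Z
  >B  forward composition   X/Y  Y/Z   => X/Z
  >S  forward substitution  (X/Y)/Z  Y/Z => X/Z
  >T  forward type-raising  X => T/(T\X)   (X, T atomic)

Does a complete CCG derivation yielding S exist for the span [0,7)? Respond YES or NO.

[0,7] S   >
  [0,1] "found" : S/(S\PP)
  [1,7] S\PP   <
    [1,3] PP   >
      [1,2] PP/(PP\NP)   >T
        [1,2] "built" : NP
      [2,3] "near" : PP\NP
    [3,7] (S\PP)\PP   >
      [3,4] "under" : ((S\PP)\PP)/S
      [4,7] S   <
        [4,5] "ate" : NP
        [5,7] S\NP   >
          [5,6] "chased" : (S\NP)/N
          [6,7] "a" : N

YES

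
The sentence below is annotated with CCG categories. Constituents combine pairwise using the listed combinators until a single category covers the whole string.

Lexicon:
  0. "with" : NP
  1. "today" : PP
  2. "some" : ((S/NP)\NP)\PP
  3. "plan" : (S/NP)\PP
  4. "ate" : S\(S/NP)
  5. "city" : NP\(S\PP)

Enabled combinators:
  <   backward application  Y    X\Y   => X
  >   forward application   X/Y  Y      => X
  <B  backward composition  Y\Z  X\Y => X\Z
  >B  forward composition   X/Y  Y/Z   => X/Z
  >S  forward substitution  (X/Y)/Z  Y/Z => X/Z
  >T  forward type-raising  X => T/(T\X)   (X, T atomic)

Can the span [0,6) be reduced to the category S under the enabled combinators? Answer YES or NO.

YES

[0,6] S   >
  [0,3] S/NP   <
    [0,1] "with" : NP
    [1,3] (S/NP)\NP   <
      [1,2] "today" : PP
      [2,3] "some" : ((S/NP)\NP)\PP
  [3,6] NP   <
    [3,5] S\PP   <B
      [3,4] "plan" : (S/NP)\PP
      [4,5] "ate" : S\(S/NP)
    [5,6] "city" : NP\(S\PP)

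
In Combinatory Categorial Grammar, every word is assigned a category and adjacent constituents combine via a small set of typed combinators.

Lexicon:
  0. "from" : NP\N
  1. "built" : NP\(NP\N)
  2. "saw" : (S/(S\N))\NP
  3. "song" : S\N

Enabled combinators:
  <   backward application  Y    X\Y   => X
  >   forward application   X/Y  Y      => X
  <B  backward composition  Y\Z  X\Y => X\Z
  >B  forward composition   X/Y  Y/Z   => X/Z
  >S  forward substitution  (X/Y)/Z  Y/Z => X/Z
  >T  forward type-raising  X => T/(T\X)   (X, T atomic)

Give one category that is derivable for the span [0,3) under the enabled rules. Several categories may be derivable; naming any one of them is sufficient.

[0,4] S   >
  [0,3] S/(S\N)   <
    [0,2] NP   <
      [0,1] "from" : NP\N
      [1,2] "built" : NP\(NP\N)
    [2,3] "saw" : (S/(S\N))\NP
  [3,4] "song" : S\N

S/(S\N)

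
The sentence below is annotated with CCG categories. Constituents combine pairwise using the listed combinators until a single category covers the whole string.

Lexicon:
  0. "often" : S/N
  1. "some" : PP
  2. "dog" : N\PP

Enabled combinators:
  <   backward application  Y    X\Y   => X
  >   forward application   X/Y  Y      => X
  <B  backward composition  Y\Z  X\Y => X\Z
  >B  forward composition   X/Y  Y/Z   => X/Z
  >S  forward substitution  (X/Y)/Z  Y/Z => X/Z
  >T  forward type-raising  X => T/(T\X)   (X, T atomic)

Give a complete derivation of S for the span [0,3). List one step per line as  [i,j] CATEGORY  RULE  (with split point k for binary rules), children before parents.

[0,3] S   >
  [0,1] "often" : S/N
  [1,3] N   <
    [1,2] "some" : PP
    [2,3] "dog" : N\PP

[0,1] S/N  lex  "often"
[1,2] PP  lex  "some"
[2,3] N\PP  lex  "dog"
[1,3] N  <  k=2
[0,3] S  >  k=1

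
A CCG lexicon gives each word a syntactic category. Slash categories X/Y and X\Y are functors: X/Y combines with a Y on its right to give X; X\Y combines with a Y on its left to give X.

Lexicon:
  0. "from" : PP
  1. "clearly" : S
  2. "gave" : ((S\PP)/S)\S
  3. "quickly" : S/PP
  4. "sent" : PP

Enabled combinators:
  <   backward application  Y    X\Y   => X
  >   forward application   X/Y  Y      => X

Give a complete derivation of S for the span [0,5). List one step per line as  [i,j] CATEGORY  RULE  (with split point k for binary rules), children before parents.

[0,5] S   <
  [0,1] "from" : PP
  [1,5] S\PP   >
    [1,3] (S\PP)/S   <
      [1,2] "clearly" : S
      [2,3] "gave" : ((S\PP)/S)\S
    [3,5] S   >
      [3,4] "quickly" : S/PP
      [4,5] "sent" : PP

[0,1] PP  lex  "from"
[1,2] S  lex  "clearly"
[2,3] ((S\PP)/S)\S  lex  "gave"
[1,3] (S\PP)/S  <  k=2
[3,4] S/PP  lex  "quickly"
[4,5] PP  lex  "sent"
[3,5] S  >  k=4
[1,5] S\PP  >  k=3
[0,5] S  <  k=1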